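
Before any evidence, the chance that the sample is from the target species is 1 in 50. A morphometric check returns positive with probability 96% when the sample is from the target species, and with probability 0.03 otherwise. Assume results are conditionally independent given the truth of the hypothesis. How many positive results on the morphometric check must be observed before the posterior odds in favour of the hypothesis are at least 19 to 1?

Prior odds = 0.02/0.98 = 1/49.
Likelihood ratio of a positive result = 0.96/0.03 = 32.
Target odds = 19.
Need (1/49) × 32ⁿ ≥ 19, i.e. 32ⁿ ≥ 931.
32¹ = 32 falls short of 931 but 32² = 1024 reaches it, so n = 2.

2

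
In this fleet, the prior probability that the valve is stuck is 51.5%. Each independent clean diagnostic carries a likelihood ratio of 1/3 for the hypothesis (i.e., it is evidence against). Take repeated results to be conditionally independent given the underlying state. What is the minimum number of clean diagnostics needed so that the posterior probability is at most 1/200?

Prior odds = 0.515/0.485 = 103/97.
Likelihood ratio per clean diagnostic = 1/3.
Target posterior odds = 0.005/0.995 = 1/199.
Need (103/97) × (1/3)ⁿ ≤ 1/199, i.e. (1/3)ⁿ ≤ 97/20497.
(1/3)⁴ = 1/81 is still above 97/20497 but (1/3)⁵ = 1/243 is at or below it, so n = 5.

5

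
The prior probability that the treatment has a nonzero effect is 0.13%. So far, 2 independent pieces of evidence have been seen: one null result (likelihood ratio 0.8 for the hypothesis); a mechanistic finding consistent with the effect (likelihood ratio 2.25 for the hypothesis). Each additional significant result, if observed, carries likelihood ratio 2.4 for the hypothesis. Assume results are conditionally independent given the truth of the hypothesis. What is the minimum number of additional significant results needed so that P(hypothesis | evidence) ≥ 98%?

12

Prior odds = 0.0013/0.9987 = 13/9987.
Combined Bayes factor of the evidence already in hand = 0.8 × 2.25 = 1.8.
Odds after that evidence = (13/9987) × 1.8 = 39/16645.
Target odds = 0.98/0.02 = 49.
Need 2.4ⁿ ≥ 49 ÷ (39/16645) = 815605/39.
2.4¹¹ ≈15216.8 falls short of 815605/39 but 2.4¹² ≈36520.3 reaches it, so n = 12.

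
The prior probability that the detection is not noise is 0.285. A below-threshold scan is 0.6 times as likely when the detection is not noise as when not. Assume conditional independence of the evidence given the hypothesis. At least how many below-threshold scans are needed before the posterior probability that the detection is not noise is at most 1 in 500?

11

Prior odds: 0.285 ÷ 0.715 = 57/143.
Likelihood ratio per below-threshold scan = 0.6.
Target posterior odds = 0.002/0.998 = 1/499.
Need (57/143) × 0.6ⁿ ≤ 1/499, i.e. 0.6ⁿ ≤ 143/28443.
0.6¹⁰ = 59049/9765625 is still above 143/28443 but 0.6¹¹ = 177147/48828125 is at or below it, so n = 11.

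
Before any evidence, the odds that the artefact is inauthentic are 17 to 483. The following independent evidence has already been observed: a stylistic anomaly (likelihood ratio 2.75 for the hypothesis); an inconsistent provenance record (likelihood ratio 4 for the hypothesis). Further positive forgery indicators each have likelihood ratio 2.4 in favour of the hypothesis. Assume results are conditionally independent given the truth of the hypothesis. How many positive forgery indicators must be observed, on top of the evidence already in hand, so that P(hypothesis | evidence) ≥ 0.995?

8

Prior odds = 17/483.
Combined Bayes factor of the evidence already in hand = 2.75 × 4 = 11.
Odds after that evidence = (17/483) × 11 = 187/483.
Target odds = 0.995/0.005 = 199.
Need 2.4ⁿ ≥ 199 ÷ (187/483) = 96117/187.
2.4⁷ = 35831808/78125 falls short of 96117/187 but 2.4⁸ = 429981696/390625 reaches it, so n = 8.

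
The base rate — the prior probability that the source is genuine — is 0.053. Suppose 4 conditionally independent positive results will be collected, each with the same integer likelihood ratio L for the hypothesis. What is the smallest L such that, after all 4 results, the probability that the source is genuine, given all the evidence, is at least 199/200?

8

Prior odds = 0.053/0.947 = 53/947.
Target odds = 0.995/0.005 = 199.
Need L⁴ ≥ 199 ÷ (53/947) = 188453/53.
7⁴ = 2401 < 188453/53 ≤ 4096 = 8⁴, so L = 8.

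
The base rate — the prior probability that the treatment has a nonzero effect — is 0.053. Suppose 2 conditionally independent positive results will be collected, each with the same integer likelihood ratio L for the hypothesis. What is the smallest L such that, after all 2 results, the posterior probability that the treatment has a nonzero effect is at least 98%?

30

Prior odds = 0.053/0.947 = 53/947.
Target odds = 0.98/0.02 = 49.
Need L² ≥ 49 ÷ (53/947) = 46403/53.
29² = 841 < 46403/53 ≤ 900 = 30², so L = 30.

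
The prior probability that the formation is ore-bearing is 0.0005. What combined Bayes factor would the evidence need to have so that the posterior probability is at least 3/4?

5997

Prior odds = 0.0005/0.9995 = 1/1999.
Target odds = 0.75/0.25 = 3.
Required Bayes factor = 3 ÷ (1/1999) = 5997.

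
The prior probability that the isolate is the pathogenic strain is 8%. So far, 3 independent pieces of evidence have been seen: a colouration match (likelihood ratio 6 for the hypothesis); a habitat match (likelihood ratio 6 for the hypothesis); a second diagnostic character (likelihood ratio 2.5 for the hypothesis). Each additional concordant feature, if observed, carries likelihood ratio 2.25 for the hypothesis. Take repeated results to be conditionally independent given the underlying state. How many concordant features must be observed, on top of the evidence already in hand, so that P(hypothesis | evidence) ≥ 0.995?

Prior odds = 0.08/0.92 = 2/23.
Combined Bayes factor of the evidence already in hand = 6 × 6 × 2.5 = 90.
Odds after that evidence = (2/23) × 90 = 180/23.
Target odds = 0.995/0.005 = 199.
Need 2.25ⁿ ≥ 199 ÷ (180/23) = 4577/180.
2.25³ = 11.390625 falls short of 4577/180 but 2.25⁴ = 25.62890625 reaches it, so n = 4.

4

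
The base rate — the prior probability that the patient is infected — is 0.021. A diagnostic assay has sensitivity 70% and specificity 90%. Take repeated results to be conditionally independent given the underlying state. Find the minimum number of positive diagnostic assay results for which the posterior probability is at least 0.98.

4

Prior odds: 0.021 ÷ 0.979 = 21/979.
False-positive rate = 1 − 0.9 = 0.1; likelihood ratio of a positive = 0.7/0.1 = 7.
Target odds: 0.98 ÷ 0.02 = 49.
Require 7ⁿ ≥ 49 ÷ (21/979) = 6853/3.
7³ = 343 falls short of 6853/3 but 7⁴ = 2401 reaches it, so n = 4.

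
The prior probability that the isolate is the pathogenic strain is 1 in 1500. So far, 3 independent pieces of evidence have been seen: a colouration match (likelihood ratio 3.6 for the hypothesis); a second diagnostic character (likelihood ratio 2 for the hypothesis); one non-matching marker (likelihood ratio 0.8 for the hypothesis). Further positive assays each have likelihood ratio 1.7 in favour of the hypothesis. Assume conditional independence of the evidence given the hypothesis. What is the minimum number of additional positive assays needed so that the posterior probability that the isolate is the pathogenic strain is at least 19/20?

17

Prior odds = (1/1500)/(1499/1500) = 1/1499.
Combined Bayes factor of the evidence already in hand = 3.6 × 2 × 0.8 = 5.76.
Odds after that evidence = (1/1499) × 5.76 = 144/37475.
Target odds = 0.95/0.05 = 19.
Need 1.7ⁿ ≥ 19 ÷ (144/37475) = 712025/144.
1.7¹⁶ ≈4866.12 falls short of 712025/144 but 1.7¹⁷ ≈8272.4 reaches it, so n = 17.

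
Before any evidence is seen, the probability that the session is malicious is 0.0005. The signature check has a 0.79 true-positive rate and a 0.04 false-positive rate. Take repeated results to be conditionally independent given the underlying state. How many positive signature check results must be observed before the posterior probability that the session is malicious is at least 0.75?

Prior odds = 0.0005/0.9995 = 1/1999.
Likelihood ratio of a positive result = 0.79/0.04 = 19.75.
Target odds: 0.75 ÷ 0.25 = 3.
Require 19.75ⁿ ≥ 3 ÷ (1/1999) = 5997.
19.75² = 390.0625 falls short of 5997 but 19.75³ = 7703.734375 reaches it, so n = 3.

3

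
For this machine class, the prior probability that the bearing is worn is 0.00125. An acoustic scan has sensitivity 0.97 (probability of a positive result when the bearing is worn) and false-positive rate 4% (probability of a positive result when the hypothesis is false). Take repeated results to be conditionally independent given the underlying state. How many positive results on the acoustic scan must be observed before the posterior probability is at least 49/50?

Prior odds = 0.00125/0.99875 = 1/799.
Likelihood ratio of a positive result = 0.97/0.04 = 24.25.
Target posterior odds = 0.98/0.02 = 49.
Need (1/799) × 24.25ⁿ ≥ 49, i.e. 24.25ⁿ ≥ 39151.
24.25³ = 912673/64 falls short of 39151 but 24.25⁴ = 88529281/256 reaches it, so n = 4.

4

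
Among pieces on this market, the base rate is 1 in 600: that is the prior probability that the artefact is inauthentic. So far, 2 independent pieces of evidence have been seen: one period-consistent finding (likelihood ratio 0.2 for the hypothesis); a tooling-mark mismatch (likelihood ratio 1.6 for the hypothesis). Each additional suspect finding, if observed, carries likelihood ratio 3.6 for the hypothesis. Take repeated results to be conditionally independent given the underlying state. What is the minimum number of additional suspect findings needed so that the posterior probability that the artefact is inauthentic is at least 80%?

7

Prior odds = (1/600)/(599/600) = 1/599.
Combined Bayes factor of the evidence already in hand = 0.2 × 1.6 = 0.32.
Odds after that evidence = (1/599) × 0.32 = 8/14975.
Target odds = 0.8/0.2 = 4.
Need 3.6ⁿ ≥ 4 ÷ (8/14975) = 7487.5.
3.6⁶ = 34012224/15625 falls short of 7487.5 but 3.6⁷ = 612220032/78125 reaches it, so n = 7.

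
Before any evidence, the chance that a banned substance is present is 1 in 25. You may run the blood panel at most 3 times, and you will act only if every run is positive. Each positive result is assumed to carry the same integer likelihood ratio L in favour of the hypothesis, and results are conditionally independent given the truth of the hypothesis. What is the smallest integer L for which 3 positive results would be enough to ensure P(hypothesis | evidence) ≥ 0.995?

17

Prior odds = 0.04/0.96 = 1/24.
Target odds = 0.995/0.005 = 199.
Need L³ ≥ 199 ÷ (1/24) = 4776.
16³ = 4096 < 4776 ≤ 4913 = 17³, so L = 17.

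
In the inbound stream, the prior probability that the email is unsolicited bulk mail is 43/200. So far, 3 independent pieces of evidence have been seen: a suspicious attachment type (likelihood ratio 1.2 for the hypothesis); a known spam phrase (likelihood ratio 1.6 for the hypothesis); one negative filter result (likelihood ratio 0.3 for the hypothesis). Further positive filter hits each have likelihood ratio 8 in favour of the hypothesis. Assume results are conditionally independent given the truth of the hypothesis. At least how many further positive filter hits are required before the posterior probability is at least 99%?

4

Prior odds = 0.215/0.785 = 43/157.
Combined Bayes factor of the evidence already in hand = 1.2 × 1.6 × 0.3 = 0.576.
Odds after that evidence = (43/157) × 0.576 = 3096/19625.
Target odds = 0.99/0.01 = 99.
Need 8ⁿ ≥ 99 ÷ (3096/19625) = 215875/344.
8³ = 512 falls short of 215875/344 but 8⁴ = 4096 reaches it, so n = 4.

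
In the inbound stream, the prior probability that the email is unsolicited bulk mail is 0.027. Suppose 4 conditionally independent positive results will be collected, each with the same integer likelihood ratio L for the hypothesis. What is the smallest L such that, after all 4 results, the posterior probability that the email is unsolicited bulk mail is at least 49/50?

Prior odds = 0.027/0.973 = 27/973.
Target odds = 0.98/0.02 = 49.
Need L⁴ ≥ 49 ÷ (27/973) = 47677/27.
6⁴ = 1296 < 47677/27 ≤ 2401 = 7⁴, so L = 7.

7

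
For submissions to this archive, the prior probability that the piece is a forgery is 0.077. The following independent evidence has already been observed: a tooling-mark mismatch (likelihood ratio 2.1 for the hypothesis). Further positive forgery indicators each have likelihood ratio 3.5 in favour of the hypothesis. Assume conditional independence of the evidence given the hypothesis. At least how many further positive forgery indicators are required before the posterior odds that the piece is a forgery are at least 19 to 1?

4

Prior odds = 0.077/0.923 = 77/923.
Bayes factor of the evidence already in hand = 2.1.
Odds after that evidence = (77/923) × 2.1 = 1617/9230.
Target odds = 19.
Need 3.5ⁿ ≥ 19 ÷ (1617/9230) = 175370/1617.
3.5³ = 42.875 falls short of 175370/1617 but 3.5⁴ = 150.0625 reaches it, so n = 4.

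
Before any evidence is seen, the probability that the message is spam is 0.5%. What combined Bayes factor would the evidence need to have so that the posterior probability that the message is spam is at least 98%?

Prior odds = 0.005/0.995 = 1/199.
Target odds = 0.98/0.02 = 49.
Required Bayes factor = 49 ÷ (1/199) = 9751.

9751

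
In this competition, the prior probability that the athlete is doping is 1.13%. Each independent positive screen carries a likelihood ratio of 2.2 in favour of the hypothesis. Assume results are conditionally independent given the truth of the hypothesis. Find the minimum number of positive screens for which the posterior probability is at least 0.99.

Prior odds = 0.0113/0.9887 = 113/9887.
Likelihood ratio per positive screen = 2.2.
Target odds: 0.99 ÷ 0.01 = 99.
Need (113/9887) × 2.2ⁿ ≥ 99, i.e. 2.2ⁿ ≥ 978813/113.
2.2¹¹ ≈5843.18 falls short of 978813/113 but 2.2¹² ≈12855 reaches it, so n = 12.

12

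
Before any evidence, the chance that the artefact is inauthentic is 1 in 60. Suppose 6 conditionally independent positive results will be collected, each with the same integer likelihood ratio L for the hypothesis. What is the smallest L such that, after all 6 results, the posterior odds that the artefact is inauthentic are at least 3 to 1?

3

Prior odds = (1/60)/(59/60) = 1/59.
Target odds = 3.
Need L⁶ ≥ 3 ÷ (1/59) = 177.
2⁶ = 64 < 177 ≤ 729 = 3⁶, so L = 3.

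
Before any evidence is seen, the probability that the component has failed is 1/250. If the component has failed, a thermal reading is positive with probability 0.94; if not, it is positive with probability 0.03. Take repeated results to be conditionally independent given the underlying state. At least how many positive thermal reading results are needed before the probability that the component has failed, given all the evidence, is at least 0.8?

Prior odds = 0.004/0.996 = 1/249.
Likelihood ratio of a positive = 0.94/0.03 = 94/3.
Target odds: 0.8 ÷ 0.2 = 4.
Need (1/249) × (94/3)ⁿ ≥ 4, i.e. (94/3)ⁿ ≥ 996.
(94/3)² = 8836/9 falls short of 996 but (94/3)³ = 830584/27 reaches it, so n = 3.

3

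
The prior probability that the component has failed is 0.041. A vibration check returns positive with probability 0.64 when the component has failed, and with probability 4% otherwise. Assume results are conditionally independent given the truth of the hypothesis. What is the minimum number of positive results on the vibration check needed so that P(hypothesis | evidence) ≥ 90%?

2

Prior odds: 0.041 ÷ 0.959 = 41/959.
Likelihood ratio of a positive result = 0.64/0.04 = 16.
Target posterior odds = 0.9/0.1 = 9.
Need (41/959) × 16ⁿ ≥ 9, i.e. 16ⁿ ≥ 8631/41.
16¹ = 16 falls short of 8631/41 but 16² = 256 reaches it, so n = 2.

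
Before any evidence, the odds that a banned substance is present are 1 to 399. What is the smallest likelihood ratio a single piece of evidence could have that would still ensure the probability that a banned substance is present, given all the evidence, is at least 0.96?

9576

Prior odds = 1/399.
Target odds = 0.96/0.04 = 24.
Required Bayes factor = 24 ÷ (1/399) = 9576.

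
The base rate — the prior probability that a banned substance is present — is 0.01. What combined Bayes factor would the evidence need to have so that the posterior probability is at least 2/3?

198

Prior odds = 0.01/0.99 = 1/99.
Target odds = (2/3)/(1/3) = 2.
Required Bayes factor = 2 ÷ (1/99) = 198.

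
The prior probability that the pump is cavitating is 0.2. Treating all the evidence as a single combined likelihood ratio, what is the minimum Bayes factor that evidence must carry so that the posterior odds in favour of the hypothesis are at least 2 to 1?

8

Prior odds = 0.2/0.8 = 0.25.
Target odds = 2.
Required Bayes factor = 2 ÷ 0.25 = 8.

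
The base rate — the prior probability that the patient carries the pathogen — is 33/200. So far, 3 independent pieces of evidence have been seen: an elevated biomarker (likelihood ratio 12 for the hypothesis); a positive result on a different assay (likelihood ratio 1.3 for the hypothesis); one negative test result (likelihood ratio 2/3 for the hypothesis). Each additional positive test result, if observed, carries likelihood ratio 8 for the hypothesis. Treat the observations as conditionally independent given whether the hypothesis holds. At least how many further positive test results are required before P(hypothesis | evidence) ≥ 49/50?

2

Prior odds = 0.165/0.835 = 33/167.
Combined Bayes factor of the evidence already in hand = 12 × 1.3 × (2/3) = 10.4.
Odds after that evidence = (33/167) × 10.4 = 1716/835.
Target odds = 0.98/0.02 = 49.
Need 8ⁿ ≥ 49 ÷ (1716/835) = 40915/1716.
8¹ = 8 falls short of 40915/1716 but 8² = 64 reaches it, so n = 2.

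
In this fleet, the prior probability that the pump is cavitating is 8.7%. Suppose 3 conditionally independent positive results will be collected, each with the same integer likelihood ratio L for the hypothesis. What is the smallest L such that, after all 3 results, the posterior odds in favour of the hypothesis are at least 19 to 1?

6

Prior odds = 0.087/0.913 = 87/913.
Target odds = 19.
Need L³ ≥ 19 ÷ (87/913) = 17347/87.
5³ = 125 < 17347/87 ≤ 216 = 6³, so L = 6.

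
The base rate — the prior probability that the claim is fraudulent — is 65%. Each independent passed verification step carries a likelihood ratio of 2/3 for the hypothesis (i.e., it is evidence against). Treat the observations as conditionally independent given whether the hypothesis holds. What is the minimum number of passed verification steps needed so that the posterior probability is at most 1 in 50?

Prior odds: 0.65 ÷ 0.35 = 13/7.
Likelihood ratio per passed verification step = 2/3.
Target odds: 0.02 ÷ 0.98 = 1/49.
Need (13/7) × (2/3)ⁿ ≤ 1/49, i.e. (2/3)ⁿ ≤ 1/91.
(2/3)¹¹ = 2048/177147 is still above 1/91 but (2/3)¹² = 4096/531441 is at or below it, so n = 12.

12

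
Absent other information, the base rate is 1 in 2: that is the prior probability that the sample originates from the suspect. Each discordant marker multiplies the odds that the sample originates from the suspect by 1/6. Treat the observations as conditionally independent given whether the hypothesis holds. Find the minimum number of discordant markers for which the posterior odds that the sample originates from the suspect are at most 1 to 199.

3

Prior odds = 0.5/0.5 = 1.
Likelihood ratio per discordant marker = 1/6.
Target odds = 1/199.
Require (1/6)ⁿ ≤ 1/199 ÷ 1 = 1/199.
(1/6)² = 1/36 is still above 1/199 but (1/6)³ = 1/216 is at or below it, so n = 3.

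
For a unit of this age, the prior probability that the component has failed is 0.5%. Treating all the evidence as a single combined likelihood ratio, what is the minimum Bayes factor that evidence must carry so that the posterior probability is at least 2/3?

398

Prior odds = 0.005/0.995 = 1/199.
Target odds = (2/3)/(1/3) = 2.
Required Bayes factor = 2 ÷ (1/199) = 398.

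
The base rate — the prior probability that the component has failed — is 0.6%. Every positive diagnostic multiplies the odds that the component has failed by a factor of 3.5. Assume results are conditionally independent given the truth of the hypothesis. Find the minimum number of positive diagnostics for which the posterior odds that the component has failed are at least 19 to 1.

Prior odds: 0.006 ÷ 0.994 = 3/497.
Likelihood ratio per positive diagnostic = 3.5.
Target odds = 19.
Need (3/497) × 3.5ⁿ ≥ 19, i.e. 3.5ⁿ ≥ 9443/3.
3.5⁶ = 1838.265625 falls short of 9443/3 but 3.5⁷ = 823543/128 reaches it, so n = 7.

7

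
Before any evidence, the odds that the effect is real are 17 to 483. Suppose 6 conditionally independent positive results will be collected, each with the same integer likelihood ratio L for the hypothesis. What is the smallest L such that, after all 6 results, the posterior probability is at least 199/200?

5

Prior odds = 17/483.
Target odds = 0.995/0.005 = 199.
Need L⁶ ≥ 199 ÷ (17/483) = 96117/17.
4⁶ = 4096 < 96117/17 ≤ 15625 = 5⁶, so L = 5.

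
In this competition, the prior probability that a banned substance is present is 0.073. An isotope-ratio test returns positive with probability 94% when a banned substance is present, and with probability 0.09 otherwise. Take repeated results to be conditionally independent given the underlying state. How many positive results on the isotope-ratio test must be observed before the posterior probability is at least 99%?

4

Prior odds = 0.073/0.927 = 73/927.
Likelihood ratio of a positive result = 0.94/0.09 = 94/9.
Target odds: 0.99 ÷ 0.01 = 99.
Need (73/927) × (94/9)ⁿ ≥ 99, i.e. (94/9)ⁿ ≥ 91773/73.
(94/9)³ = 830584/729 falls short of 91773/73 but (94/9)⁴ = 78074896/6561 reaches it, so n = 4.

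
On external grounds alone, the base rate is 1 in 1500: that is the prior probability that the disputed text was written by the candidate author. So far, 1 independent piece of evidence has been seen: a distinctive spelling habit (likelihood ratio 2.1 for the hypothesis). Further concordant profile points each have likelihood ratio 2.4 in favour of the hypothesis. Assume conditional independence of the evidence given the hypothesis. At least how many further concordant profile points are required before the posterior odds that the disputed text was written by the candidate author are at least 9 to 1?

11

Prior odds = (1/1500)/(1499/1500) = 1/1499.
Bayes factor of the evidence already in hand = 2.1.
Odds after that evidence = (1/1499) × 2.1 = 21/14990.
Target odds = 9.
Need 2.4ⁿ ≥ 9 ÷ (21/14990) = 44970/7.
2.4¹⁰ ≈6340.34 falls short of 44970/7 but 2.4¹¹ ≈15216.8 reaches it, so n = 11.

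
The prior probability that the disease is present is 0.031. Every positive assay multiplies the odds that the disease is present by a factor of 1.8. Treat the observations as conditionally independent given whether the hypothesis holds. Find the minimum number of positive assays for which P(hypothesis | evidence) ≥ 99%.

14

Prior odds: 0.031 ÷ 0.969 = 31/969.
Likelihood ratio per positive assay = 1.8.
Target posterior odds = 0.99/0.01 = 99.
Need (31/969) × 1.8ⁿ ≥ 99, i.e. 1.8ⁿ ≥ 95931/31.
1.8¹³ ≈2082.3 falls short of 95931/31 but 1.8¹⁴ ≈3748.13 reaches it, so n = 14.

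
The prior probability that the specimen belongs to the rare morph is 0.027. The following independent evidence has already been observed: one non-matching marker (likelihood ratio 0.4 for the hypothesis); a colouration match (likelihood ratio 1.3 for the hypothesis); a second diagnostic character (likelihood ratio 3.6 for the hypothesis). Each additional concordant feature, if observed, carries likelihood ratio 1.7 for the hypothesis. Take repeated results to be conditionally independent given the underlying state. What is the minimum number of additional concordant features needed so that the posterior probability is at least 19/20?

12

Prior odds = 0.027/0.973 = 27/973.
Combined Bayes factor of the evidence already in hand = 0.4 × 1.3 × 3.6 = 1.872.
Odds after that evidence = (27/973) × 1.872 = 6318/121625.
Target odds = 0.95/0.05 = 19.
Need 1.7ⁿ ≥ 19 ÷ (6318/121625) = 2310875/6318.
1.7¹¹ ≈342.719 falls short of 2310875/6318 but 1.7¹² ≈582.622 reaches it, so n = 12.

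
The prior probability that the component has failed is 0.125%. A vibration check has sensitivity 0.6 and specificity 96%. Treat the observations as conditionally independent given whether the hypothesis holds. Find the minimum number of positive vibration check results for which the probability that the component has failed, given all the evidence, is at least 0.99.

5

Prior odds = 0.00125/0.99875 = 1/799.
False-positive rate = 1 − 0.96 = 0.04; likelihood ratio of a positive = 0.6/0.04 = 15.
Target odds: 0.99 ÷ 0.01 = 99.
Need (1/799) × 15ⁿ ≥ 99, i.e. 15ⁿ ≥ 79101.
15⁴ = 50625 falls short of 79101 but 15⁵ = 759375 reaches it, so n = 5.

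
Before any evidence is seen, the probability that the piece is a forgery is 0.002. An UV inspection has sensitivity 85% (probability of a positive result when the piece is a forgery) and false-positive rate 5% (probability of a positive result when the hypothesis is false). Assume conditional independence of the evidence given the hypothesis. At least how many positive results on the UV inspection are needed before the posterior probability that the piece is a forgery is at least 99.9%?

5

Prior odds: 0.002 ÷ 0.998 = 1/499.
Likelihood ratio of a positive result = 0.85/0.05 = 17.
Target posterior odds = 0.999/0.001 = 999.
Need (1/499) × 17ⁿ ≥ 999, i.e. 17ⁿ ≥ 498501.
17⁴ = 83521 falls short of 498501 but 17⁵ = 1419857 reaches it, so n = 5.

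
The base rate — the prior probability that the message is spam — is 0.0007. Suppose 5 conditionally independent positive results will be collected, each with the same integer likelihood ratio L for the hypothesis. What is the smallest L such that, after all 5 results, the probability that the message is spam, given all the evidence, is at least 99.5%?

Prior odds = 0.0007/0.9993 = 7/9993.
Target odds = 0.995/0.005 = 199.
Need L⁵ ≥ 199 ÷ (7/9993) = 1988607/7.
12⁵ = 248832 < 1988607/7 ≤ 371293 = 13⁵, so L = 13.

13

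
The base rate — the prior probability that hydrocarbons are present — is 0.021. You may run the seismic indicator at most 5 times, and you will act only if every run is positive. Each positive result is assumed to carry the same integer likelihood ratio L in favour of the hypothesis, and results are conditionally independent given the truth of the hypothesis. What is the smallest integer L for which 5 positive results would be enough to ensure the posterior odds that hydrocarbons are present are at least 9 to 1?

Prior odds = 0.021/0.979 = 21/979.
Target odds = 9.
Need L⁵ ≥ 9 ÷ (21/979) = 2937/7.
3⁵ = 243 < 2937/7 ≤ 1024 = 4⁵, so L = 4.

4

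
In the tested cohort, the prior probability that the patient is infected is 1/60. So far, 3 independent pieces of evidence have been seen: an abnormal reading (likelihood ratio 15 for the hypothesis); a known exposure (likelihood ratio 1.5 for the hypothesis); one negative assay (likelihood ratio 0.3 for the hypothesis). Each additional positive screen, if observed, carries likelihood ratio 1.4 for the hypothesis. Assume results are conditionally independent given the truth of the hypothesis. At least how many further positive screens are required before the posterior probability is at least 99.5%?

Prior odds = (1/60)/(59/60) = 1/59.
Combined Bayes factor of the evidence already in hand = 15 × 1.5 × 0.3 = 6.75.
Odds after that evidence = (1/59) × 6.75 = 27/236.
Target odds = 0.995/0.005 = 199.
Need 1.4ⁿ ≥ 199 ÷ (27/236) = 46964/27.
1.4²² ≈1639.9 falls short of 46964/27 but 1.4²³ ≈2295.86 reaches it, so n = 23.

23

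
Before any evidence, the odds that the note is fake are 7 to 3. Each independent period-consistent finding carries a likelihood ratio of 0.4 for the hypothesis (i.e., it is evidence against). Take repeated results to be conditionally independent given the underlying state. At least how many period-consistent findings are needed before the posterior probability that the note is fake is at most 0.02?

Prior odds = 7/3.
Likelihood ratio per period-consistent finding = 0.4.
Target posterior odds = 0.02/0.98 = 1/49.
Need (7/3) × 0.4ⁿ ≤ 1/49, i.e. 0.4ⁿ ≤ 3/343.
0.4⁵ = 0.01024 is still above 3/343 but 0.4⁶ = 64/15625 is at or below it, so n = 6.

6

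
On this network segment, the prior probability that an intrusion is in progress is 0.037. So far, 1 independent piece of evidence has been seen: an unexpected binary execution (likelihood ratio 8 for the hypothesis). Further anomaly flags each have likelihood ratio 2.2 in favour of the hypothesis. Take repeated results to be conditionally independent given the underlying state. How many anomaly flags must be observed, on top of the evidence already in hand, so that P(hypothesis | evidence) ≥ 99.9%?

11

Prior odds = 0.037/0.963 = 37/963.
Bayes factor of the evidence already in hand = 8.
Odds after that evidence = (37/963) × 8 = 296/963.
Target odds = 0.999/0.001 = 999.
Need 2.2ⁿ ≥ 999 ÷ (296/963) = 3250.125.
2.2¹⁰ ≈2655.99 falls short of 3250.125 but 2.2¹¹ ≈5843.18 reaches it, so n = 11.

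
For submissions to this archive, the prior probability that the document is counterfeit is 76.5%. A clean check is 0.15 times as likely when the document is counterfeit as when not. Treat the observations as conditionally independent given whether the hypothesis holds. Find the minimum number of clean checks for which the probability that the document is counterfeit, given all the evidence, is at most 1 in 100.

4

Prior odds = 0.765/0.235 = 153/47.
Likelihood ratio per clean check = 0.15.
Target odds: 0.01 ÷ 0.99 = 1/99.
Require 0.15ⁿ ≤ 1/99 ÷ (153/47) = 47/15147.
0.15³ = 0.003375 is still above 47/15147 but 0.15⁴ = 81/160000 is at or below it, so n = 4.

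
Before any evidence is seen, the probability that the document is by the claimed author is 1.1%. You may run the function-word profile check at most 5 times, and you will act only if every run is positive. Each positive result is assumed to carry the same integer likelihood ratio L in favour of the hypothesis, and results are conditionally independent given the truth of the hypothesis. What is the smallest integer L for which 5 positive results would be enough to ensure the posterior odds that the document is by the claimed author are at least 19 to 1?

Prior odds = 0.011/0.989 = 11/989.
Target odds = 19.
Need L⁵ ≥ 19 ÷ (11/989) = 18791/11.
4⁵ = 1024 < 18791/11 ≤ 3125 = 5⁵, so L = 5.

5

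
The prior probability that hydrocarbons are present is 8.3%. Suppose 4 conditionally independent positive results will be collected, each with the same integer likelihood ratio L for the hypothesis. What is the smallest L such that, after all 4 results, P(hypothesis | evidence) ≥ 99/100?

Prior odds = 0.083/0.917 = 83/917.
Target odds = 0.99/0.01 = 99.
Need L⁴ ≥ 99 ÷ (83/917) = 90783/83.
5⁴ = 625 < 90783/83 ≤ 1296 = 6⁴, so L = 6.

6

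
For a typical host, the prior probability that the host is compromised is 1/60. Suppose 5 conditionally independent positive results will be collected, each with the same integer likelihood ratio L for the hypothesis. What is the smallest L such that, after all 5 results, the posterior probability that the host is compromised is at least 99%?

Prior odds = (1/60)/(59/60) = 1/59.
Target odds = 0.99/0.01 = 99.
Need L⁵ ≥ 99 ÷ (1/59) = 5841.
5⁵ = 3125 < 5841 ≤ 7776 = 6⁵, so L = 6.

6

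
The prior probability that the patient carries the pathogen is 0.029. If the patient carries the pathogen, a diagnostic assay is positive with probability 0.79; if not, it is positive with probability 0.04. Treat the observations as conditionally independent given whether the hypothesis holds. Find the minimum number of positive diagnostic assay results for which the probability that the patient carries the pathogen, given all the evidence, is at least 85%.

Prior odds = 0.029/0.971 = 29/971.
Likelihood ratio of a positive = 0.79/0.04 = 19.75.
Target posterior odds = 0.85/0.15 = 17/3.
Need (29/971) × 19.75ⁿ ≥ 17/3, i.e. 19.75ⁿ ≥ 16507/87.
19.75¹ = 19.75 falls short of 16507/87 but 19.75² = 390.0625 reaches it, so n = 2.

2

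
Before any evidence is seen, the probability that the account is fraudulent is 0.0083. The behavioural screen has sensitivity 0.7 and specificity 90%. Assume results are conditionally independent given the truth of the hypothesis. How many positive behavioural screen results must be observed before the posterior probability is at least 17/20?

Prior odds = 0.0083/0.9917 = 83/9917.
False-positive rate = 1 − 0.9 = 0.1; likelihood ratio of a positive = 0.7/0.1 = 7.
Target posterior odds = 0.85/0.15 = 17/3.
Need (83/9917) × 7ⁿ ≥ 17/3, i.e. 7ⁿ ≥ 168589/249.
7³ = 343 falls short of 168589/249 but 7⁴ = 2401 reaches it, so n = 4.

4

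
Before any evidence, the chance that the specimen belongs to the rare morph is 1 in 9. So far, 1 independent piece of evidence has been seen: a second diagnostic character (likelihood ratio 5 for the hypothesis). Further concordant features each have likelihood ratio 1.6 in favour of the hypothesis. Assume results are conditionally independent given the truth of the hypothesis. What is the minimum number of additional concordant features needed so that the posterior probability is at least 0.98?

Prior odds = (1/9)/(8/9) = 0.125.
Bayes factor of the evidence already in hand = 5.
Odds after that evidence = 0.125 × 5 = 0.625.
Target odds = 0.98/0.02 = 49.
Need 1.6ⁿ ≥ 49 ÷ 0.625 = 78.4.
1.6⁹ = 134217728/1953125 falls short of 78.4 but 1.6¹⁰ ≈109.951 reaches it, so n = 10.

10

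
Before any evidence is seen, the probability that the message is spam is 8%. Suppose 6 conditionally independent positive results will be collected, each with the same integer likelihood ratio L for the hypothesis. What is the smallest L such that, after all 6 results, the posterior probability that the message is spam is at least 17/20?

3

Prior odds = 0.08/0.92 = 2/23.
Target odds = 0.85/0.15 = 17/3.
Need L⁶ ≥ 17/3 ÷ (2/23) = 391/6.
2⁶ = 64 < 391/6 ≤ 729 = 3⁶, so L = 3.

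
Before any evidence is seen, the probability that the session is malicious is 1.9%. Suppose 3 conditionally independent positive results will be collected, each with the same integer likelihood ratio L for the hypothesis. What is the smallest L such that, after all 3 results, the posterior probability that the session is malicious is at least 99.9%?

Prior odds = 0.019/0.981 = 19/981.
Target odds = 0.999/0.001 = 999.
Need L³ ≥ 999 ÷ (19/981) = 980019/19.
37³ = 50653 < 980019/19 ≤ 54872 = 38³, so L = 38.

38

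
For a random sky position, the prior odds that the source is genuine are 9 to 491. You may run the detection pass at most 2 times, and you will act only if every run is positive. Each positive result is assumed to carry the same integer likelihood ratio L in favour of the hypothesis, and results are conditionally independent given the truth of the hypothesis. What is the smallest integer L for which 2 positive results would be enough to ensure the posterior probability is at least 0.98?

52

Prior odds = 9/491.
Target odds = 0.98/0.02 = 49.
Need L² ≥ 49 ÷ (9/491) = 24059/9.
51² = 2601 < 24059/9 ≤ 2704 = 52², so L = 52.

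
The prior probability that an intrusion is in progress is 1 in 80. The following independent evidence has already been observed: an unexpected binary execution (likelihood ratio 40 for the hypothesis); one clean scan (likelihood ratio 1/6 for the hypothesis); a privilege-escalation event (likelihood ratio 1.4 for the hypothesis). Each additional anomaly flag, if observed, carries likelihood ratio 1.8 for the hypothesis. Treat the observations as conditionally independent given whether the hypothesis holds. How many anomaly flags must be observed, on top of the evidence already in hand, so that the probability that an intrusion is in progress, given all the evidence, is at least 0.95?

Prior odds = 0.0125/0.9875 = 1/79.
Combined Bayes factor of the evidence already in hand = 40 × (1/6) × 1.4 = 28/3.
Odds after that evidence = (1/79) × 28/3 = 28/237.
Target odds = 0.95/0.05 = 19.
Need 1.8ⁿ ≥ 19 ÷ (28/237) = 4503/28.
1.8⁸ = 43046721/390625 falls short of 4503/28 but 1.8⁹ = 387420489/1953125 reaches it, so n = 9.

9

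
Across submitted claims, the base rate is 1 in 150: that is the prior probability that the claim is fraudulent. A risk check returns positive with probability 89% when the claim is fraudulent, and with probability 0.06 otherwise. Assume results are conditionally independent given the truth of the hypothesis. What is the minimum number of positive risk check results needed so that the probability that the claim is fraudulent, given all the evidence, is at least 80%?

Prior odds: (1/150) ÷ (149/150) = 1/149.
Likelihood ratio of a positive result = 0.89/0.06 = 89/6.
Target posterior odds = 0.8/0.2 = 4.
Require (89/6)ⁿ ≥ 4 ÷ (1/149) = 596.
(89/6)² = 7921/36 falls short of 596 but (89/6)³ = 704969/216 reaches it, so n = 3.

3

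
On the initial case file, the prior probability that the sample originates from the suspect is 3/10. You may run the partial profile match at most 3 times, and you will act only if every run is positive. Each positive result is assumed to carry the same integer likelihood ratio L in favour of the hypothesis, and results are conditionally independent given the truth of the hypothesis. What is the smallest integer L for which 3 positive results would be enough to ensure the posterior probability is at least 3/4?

Prior odds = 0.3/0.7 = 3/7.
Target odds = 0.75/0.25 = 3.
Need L³ ≥ 3 ÷ (3/7) = 7.
1³ = 1 < 7 ≤ 8 = 2³, so L = 2.

2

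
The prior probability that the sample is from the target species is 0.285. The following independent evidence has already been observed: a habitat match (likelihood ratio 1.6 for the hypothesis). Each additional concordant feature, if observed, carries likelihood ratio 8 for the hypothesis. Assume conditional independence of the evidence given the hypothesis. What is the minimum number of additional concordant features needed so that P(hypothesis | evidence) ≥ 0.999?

Prior odds = 0.285/0.715 = 57/143.
Bayes factor of the evidence already in hand = 1.6.
Odds after that evidence = (57/143) × 1.6 = 456/715.
Target odds = 0.999/0.001 = 999.
Need 8ⁿ ≥ 999 ÷ (456/715) = 238095/152.
8³ = 512 falls short of 238095/152 but 8⁴ = 4096 reaches it, so n = 4.

4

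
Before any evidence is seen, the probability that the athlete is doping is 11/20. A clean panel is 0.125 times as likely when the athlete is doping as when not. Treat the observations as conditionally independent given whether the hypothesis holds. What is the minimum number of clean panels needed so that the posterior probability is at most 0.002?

4

Prior odds: 0.55 ÷ 0.45 = 11/9.
Likelihood ratio per clean panel = 0.125.
Target posterior odds = 0.002/0.998 = 1/499.
Need (11/9) × 0.125ⁿ ≤ 1/499, i.e. 0.125ⁿ ≤ 9/5489.
0.125³ = 0.001953125 is still above 9/5489 but 0.125⁴ = 1/4096 is at or below it, so n = 4.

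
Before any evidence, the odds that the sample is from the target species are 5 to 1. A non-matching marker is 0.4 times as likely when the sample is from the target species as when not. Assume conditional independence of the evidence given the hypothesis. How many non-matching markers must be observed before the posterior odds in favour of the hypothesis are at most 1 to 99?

7

Prior odds = 5.
Likelihood ratio per non-matching marker = 0.4.
Target odds = 1/99.
Require 0.4ⁿ ≤ 1/99 ÷ 5 = 1/495.
0.4⁶ = 64/15625 is still above 1/495 but 0.4⁷ = 128/78125 is at or below it, so n = 7.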